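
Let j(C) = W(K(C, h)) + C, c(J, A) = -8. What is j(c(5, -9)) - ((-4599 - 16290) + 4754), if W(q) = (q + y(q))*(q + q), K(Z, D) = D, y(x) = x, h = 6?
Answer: 16271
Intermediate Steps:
W(q) = 4*q² (W(q) = (q + q)*(q + q) = (2*q)*(2*q) = 4*q²)
j(C) = 144 + C (j(C) = 4*6² + C = 4*36 + C = 144 + C)
j(c(5, -9)) - ((-4599 - 16290) + 4754) = (144 - 8) - ((-4599 - 16290) + 4754) = 136 - (-20889 + 4754) = 136 - 1*(-16135) = 136 + 16135 = 16271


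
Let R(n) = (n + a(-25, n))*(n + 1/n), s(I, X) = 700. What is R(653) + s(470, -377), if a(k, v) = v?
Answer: 853520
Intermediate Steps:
R(n) = 2*n*(n + 1/n) (R(n) = (n + n)*(n + 1/n) = (2*n)*(n + 1/n) = 2*n*(n + 1/n))
R(653) + s(470, -377) = (2 + 2*653²) + 700 = (2 + 2*426409) + 700 = (2 + 852818) + 700 = 852820 + 700 = 853520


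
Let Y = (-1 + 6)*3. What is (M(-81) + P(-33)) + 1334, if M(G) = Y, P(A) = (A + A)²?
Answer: 5705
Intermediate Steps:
Y = 15 (Y = 5*3 = 15)
P(A) = 4*A² (P(A) = (2*A)² = 4*A²)
M(G) = 15
(M(-81) + P(-33)) + 1334 = (15 + 4*(-33)²) + 1334 = (15 + 4*1089) + 1334 = (15 + 4356) + 1334 = 4371 + 1334 = 5705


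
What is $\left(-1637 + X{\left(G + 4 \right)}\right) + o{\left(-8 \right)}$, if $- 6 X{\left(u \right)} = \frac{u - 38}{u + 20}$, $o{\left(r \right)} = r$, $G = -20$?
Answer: $- \frac{6571}{4} \approx -1642.8$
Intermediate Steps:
$X{\left(u \right)} = - \frac{-38 + u}{6 \left(20 + u\right)}$ ($X{\left(u \right)} = - \frac{\left(u - 38\right) \frac{1}{u + 20}}{6} = - \frac{\left(-38 + u\right) \frac{1}{20 + u}}{6} = - \frac{\frac{1}{20 + u} \left(-38 + u\right)}{6} = - \frac{-38 + u}{6 \left(20 + u\right)}$)
$\left(-1637 + X{\left(G + 4 \right)}\right) + o{\left(-8 \right)} = \left(-1637 + \frac{38 - \left(-20 + 4\right)}{6 \left(20 + \left(-20 + 4\right)\right)}\right) - 8 = \left(-1637 + \frac{38 - -16}{6 \left(20 - 16\right)}\right) - 8 = \left(-1637 + \frac{38 + 16}{6 \cdot 4}\right) - 8 = \left(-1637 + \frac{1}{6} \cdot \frac{1}{4} \cdot 54\right) - 8 = \left(-1637 + \frac{9}{4}\right) - 8 = - \frac{6539}{4} - 8 = - \frac{6571}{4}$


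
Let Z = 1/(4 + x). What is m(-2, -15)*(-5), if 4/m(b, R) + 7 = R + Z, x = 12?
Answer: 320/351 ≈ 0.91168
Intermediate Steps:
Z = 1/16 (Z = 1/(4 + 12) = 1/16 ≈ 0.062500)
m(b, R) = 4/(-111/16 + R) (m(b, R) = 4/(-7 + (R + 1/16)) = 4/(-7 + (1/16 + R)) = 4/(-111/16 + R))
m(-2, -15)*(-5) = (64/(-111 + 16*(-15)))*(-5) = (64/(-111 - 240))*(-5) = (64/(-351))*(-5) = (64*(-1/351))*(-5) = -64/351*(-5) = 320/351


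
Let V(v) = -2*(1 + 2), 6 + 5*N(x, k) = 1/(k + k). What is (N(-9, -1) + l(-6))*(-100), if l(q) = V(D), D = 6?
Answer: 730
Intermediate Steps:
N(x, k) = -6/5 + 1/(10*k) (N(x, k) = -6/5 + 1/(5*(k + k)) = -6/5 + 1/(5*((2*k))) = -6/5 + (1/(2*k))/5 = -6/5 + 1/(10*k))
V(v) = -6 (V(v) = -2*3 = -6)
l(q) = -6
(N(-9, -1) + l(-6))*(-100) = ((1/10)*(1 - 12*(-1))/(-1) - 6)*(-100) = ((1/10)*(-1)*(1 + 12) - 6)*(-100) = ((1/10)*(-1)*13 - 6)*(-100) = (-13/10 - 6)*(-100) = -73/10*(-100) = 730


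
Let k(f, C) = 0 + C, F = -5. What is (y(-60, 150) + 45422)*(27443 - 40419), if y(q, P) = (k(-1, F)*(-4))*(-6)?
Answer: -587838752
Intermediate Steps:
k(f, C) = C
y(q, P) = -120 (y(q, P) = -5*(-4)*(-6) = 20*(-6) = -120)
(y(-60, 150) + 45422)*(27443 - 40419) = (-120 + 45422)*(27443 - 40419) = 45302*(-12976) = -587838752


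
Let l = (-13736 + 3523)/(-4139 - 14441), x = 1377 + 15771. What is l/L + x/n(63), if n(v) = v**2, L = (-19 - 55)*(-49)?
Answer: 7859318471/1819019160 ≈ 4.3206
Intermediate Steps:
L = 3626 (L = -74*(-49) = 3626)
x = 17148
l = 10213/18580 (l = -10213/(-18580) = -10213*(-1/18580) = 10213/18580 ≈ 0.54968)
l/L + x/n(63) = (10213/18580)/3626 + 17148/(63**2) = (10213/18580)*(1/3626) + 17148/3969 = 1459/9624440 + 17148*(1/3969) = 1459/9624440 + 5716/1323 = 7859318471/1819019160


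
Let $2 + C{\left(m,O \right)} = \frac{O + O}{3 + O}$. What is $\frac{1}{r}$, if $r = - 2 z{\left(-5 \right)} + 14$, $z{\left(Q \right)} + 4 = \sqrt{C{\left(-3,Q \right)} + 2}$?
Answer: $\frac{11}{232} + \frac{\sqrt{5}}{232} \approx 0.057052$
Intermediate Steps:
$C{\left(m,O \right)} = -2 + \frac{2 O}{3 + O}$ ($C{\left(m,O \right)} = -2 + \frac{O + O}{3 + O} = -2 + \frac{2 O}{3 + O}$)
$z{\left(Q \right)} = -4 + \sqrt{2 - \frac{6}{3 + Q}}$ ($z{\left(Q \right)} = -4 + \sqrt{- \frac{6}{3 + Q} + 2} = -4 + \sqrt{2 - \frac{6}{3 + Q}}$)
$r = 22 - 2 \sqrt{5}$ ($r = - 2 \left(-4 + \sqrt{2} \sqrt{- \frac{5}{3 - 5}}\right) + 14 = - 2 \left(-4 + \sqrt{2} \sqrt{- \frac{5}{-2}}\right) + 14 = - 2 \left(-4 + \sqrt{2} \sqrt{\left(-5\right) \left(- \frac{1}{2}\right)}\right) + 14 = - 2 \left(-4 + \sqrt{2} \sqrt{\frac{5}{2}}\right) + 14 = - 2 \left(-4 + \sqrt{2} \frac{\sqrt{10}}{2}\right) + 14 = - 2 \left(-4 + \sqrt{5}\right) + 14 = \left(8 - 2 \sqrt{5}\right) + 14 = 22 - 2 \sqrt{5} \approx 17.528$)
$\frac{1}{r} = \frac{1}{22 - 2 \sqrt{5}}$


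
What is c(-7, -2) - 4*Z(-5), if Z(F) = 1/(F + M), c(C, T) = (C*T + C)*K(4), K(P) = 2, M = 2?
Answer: 46/3 ≈ 15.333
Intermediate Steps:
c(C, T) = 2*C + 2*C*T (c(C, T) = (C*T + C)*2 = (C + C*T)*2 = 2*C + 2*C*T)
Z(F) = 1/(2 + F) (Z(F) = 1/(F + 2) = 1/(2 + F))
c(-7, -2) - 4*Z(-5) = 2*(-7)*(1 - 2) - 4/(2 - 5) = 2*(-7)*(-1) - 4/(-3) = 14 - 4*(-⅓) = 14 + 4/3 = 46/3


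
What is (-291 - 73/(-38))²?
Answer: 120670225/1444 ≈ 83567.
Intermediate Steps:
(-291 - 73/(-38))² = (-291 - 73*(-1/38))² = (-291 + 73/38)² = (-10985/38)² = 120670225/1444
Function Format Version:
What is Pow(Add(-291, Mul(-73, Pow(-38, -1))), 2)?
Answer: Rational(120670225, 1444) ≈ 83567.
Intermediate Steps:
Pow(Add(-291, Mul(-73, Pow(-38, -1))), 2) = Pow(Add(-291, Mul(-73, Rational(-1, 38))), 2) = Pow(Add(-291, Rational(73, 38)), 2) = Pow(Rational(-10985, 38), 2) = Rational(120670225, 1444)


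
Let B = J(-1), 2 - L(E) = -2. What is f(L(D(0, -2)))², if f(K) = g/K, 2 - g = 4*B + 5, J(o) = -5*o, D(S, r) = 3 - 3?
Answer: 529/16 ≈ 33.063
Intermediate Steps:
D(S, r) = 0
L(E) = 4 (L(E) = 2 - 1*(-2) = 2 + 2 = 4)
B = 5 (B = -5*(-1) = 5)
g = -23 (g = 2 - (4*5 + 5) = 2 - (20 + 5) = 2 - 1*25 = 2 - 25 = -23)
f(K) = -23/K
f(L(D(0, -2)))² = (-23/4)² = 529/16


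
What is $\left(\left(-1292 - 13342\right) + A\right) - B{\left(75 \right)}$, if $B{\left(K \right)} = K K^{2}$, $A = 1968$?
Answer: $-434541$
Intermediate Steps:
$B{\left(K \right)} = K^{3}$
$\left(\left(-1292 - 13342\right) + A\right) - B{\left(75 \right)} = \left(\left(-1292 - 13342\right) + 1968\right) - 75^{3} = \left(-14634 + 1968\right) - 421875 = -12666 - 421875 = -434541$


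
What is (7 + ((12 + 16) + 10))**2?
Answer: 2025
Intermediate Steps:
(7 + ((12 + 16) + 10))**2 = (7 + (28 + 10))**2 = (7 + 38)**2 = 45**2 = 2025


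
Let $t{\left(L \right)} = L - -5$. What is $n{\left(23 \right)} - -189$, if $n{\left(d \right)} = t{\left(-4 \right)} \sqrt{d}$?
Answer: $189 + \sqrt{23} \approx 193.8$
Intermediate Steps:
$t{\left(L \right)} = 5 + L$ ($t{\left(L \right)} = L + 5 = 5 + L$)
$n{\left(d \right)} = \sqrt{d}$ ($n{\left(d \right)} = \left(5 - 4\right) \sqrt{d} = 1 \sqrt{d} = \sqrt{d}$)
$n{\left(23 \right)} - -189 = \sqrt{23} - -189 = \sqrt{23} + 189 = 189 + \sqrt{23}$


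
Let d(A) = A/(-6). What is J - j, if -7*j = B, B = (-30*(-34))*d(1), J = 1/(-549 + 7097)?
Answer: -1113153/45836 ≈ -24.286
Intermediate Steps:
d(A) = -A/6 (d(A) = A*(-⅙) = -A/6)
J = 1/6548 ≈ 0.00015272
B = -170 (B = (-30*(-34))*(-⅙*1) = 1020*(-⅙) = -170)
j = 170/7 (j = -⅐*(-170) = 170/7 ≈ 24.286)
J - j = 1/6548 - 1*170/7 = 1/6548 - 170/7 = -1113153/45836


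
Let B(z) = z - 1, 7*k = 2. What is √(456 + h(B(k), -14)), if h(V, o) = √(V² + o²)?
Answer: √(22344 + 7*√9629)/7 ≈ 21.680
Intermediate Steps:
k = 2/7 (k = (⅐)*2 = 2/7 ≈ 0.28571)
B(z) = -1 + z
√(456 + h(B(k), -14)) = √(456 + √((-1 + 2/7)² + (-14)²)) = √(456 + √((-5/7)² + 196)) = √(456 + √(25/49 + 196)) = √(456 + √(9629/49)) = √(456 + √9629/7)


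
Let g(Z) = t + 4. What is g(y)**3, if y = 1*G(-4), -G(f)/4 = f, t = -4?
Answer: 0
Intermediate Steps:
G(f) = -4*f
y = 16 (y = 1*(-4*(-4)) = 1*16 = 16)
g(Z) = 0 (g(Z) = -4 + 4 = 0)
g(y)**3 = 0**3 = 0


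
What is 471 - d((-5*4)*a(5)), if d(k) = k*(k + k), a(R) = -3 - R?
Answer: -50729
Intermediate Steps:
d(k) = 2*k² (d(k) = k*(2*k) = 2*k²)
471 - d((-5*4)*a(5)) = 471 - 2*((-5*4)*(-3 - 1*5))² = 471 - 2*(-20*(-3 - 5))² = 471 - 2*(-20*(-8))² = 471 - 2*160² = 471 - 2*25600 = 471 - 1*51200 = 471 - 51200 = -50729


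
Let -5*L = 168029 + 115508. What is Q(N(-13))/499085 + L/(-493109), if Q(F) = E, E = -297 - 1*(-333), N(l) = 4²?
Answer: 28319564653/246103305265 ≈ 0.11507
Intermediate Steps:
L = -283537/5 (L = -(168029 + 115508)/5 = -⅕*283537 = -283537/5 ≈ -56707.)
N(l) = 16
E = 36 (E = -297 + 333 = 36)
Q(F) = 36
Q(N(-13))/499085 + L/(-493109) = 36/499085 - 283537/5/(-493109) = 36*(1/499085) - 283537/5*(-1/493109) = 36/499085 + 283537/2465545 = 28319564653/246103305265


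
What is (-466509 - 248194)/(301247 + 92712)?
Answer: -714703/393959 ≈ -1.8142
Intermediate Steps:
(-466509 - 248194)/(301247 + 92712) = -714703/393959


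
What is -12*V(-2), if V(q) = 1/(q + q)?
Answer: 3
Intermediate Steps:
V(q) = 1/(2*q)
-12*V(-2) = -12*(1/2)/(-2) = -12*(1/2)*(-1/2) = -12*(-1)/4 = -1*(-3) = 3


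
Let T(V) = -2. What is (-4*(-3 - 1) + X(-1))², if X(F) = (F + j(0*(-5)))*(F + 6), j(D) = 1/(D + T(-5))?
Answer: 289/4 ≈ 72.250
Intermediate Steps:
j(D) = 1/(-2 + D) (j(D) = 1/(D - 2) = 1/(-2 + D))
X(F) = (6 + F)*(-½ + F) (X(F) = (F + 1/(-2 + 0*(-5)))*(F + 6) = (F + 1/(-2 + 0))*(6 + F) = (F + 1/(-2))*(6 + F) = (F - ½)*(6 + F) = (-½ + F)*(6 + F) = (6 + F)*(-½ + F))
(-4*(-3 - 1) + X(-1))² = (-4*(-3 - 1) + (-3 + (-1)² + (11/2)*(-1)))² = (-4*(-4) + (-3 + 1 - 11/2))² = (16 - 15/2)² = (17/2)² = 289/4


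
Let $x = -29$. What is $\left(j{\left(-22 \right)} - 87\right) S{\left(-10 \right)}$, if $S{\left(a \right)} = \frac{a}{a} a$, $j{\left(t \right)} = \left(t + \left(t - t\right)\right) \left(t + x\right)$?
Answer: $-10350$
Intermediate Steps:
$j{\left(t \right)} = t \left(-29 + t\right)$ ($j{\left(t \right)} = \left(t + \left(t - t\right)\right) \left(t - 29\right) = \left(t + 0\right) \left(-29 + t\right) = t \left(-29 + t\right)$)
$S{\left(a \right)} = a$ ($S{\left(a \right)} = 1 a = a$)
$\left(j{\left(-22 \right)} - 87\right) S{\left(-10 \right)} = \left(- 22 \left(-29 - 22\right) - 87\right) \left(-10\right) = \left(\left(-22\right) \left(-51\right) - 87\right) \left(-10\right) = \left(1122 - 87\right) \left(-10\right) = 1035 \left(-10\right) = -10350$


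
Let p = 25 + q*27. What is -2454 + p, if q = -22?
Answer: -3023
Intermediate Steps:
p = -569 (p = 25 - 22*27 = 25 - 594 = -569)
-2454 + p = -2454 - 569 = -3023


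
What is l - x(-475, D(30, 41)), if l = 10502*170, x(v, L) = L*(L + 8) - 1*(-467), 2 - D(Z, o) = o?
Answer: 1783664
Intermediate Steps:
D(Z, o) = 2 - o
x(v, L) = 467 + L*(8 + L) (x(v, L) = L*(8 + L) + 467 = 467 + L*(8 + L))
l = 1785340
l - x(-475, D(30, 41)) = 1785340 - (467 + (2 - 1*41)² + 8*(2 - 1*41)) = 1785340 - (467 + (2 - 41)² + 8*(2 - 41)) = 1785340 - (467 + (-39)² + 8*(-39)) = 1785340 - (467 + 1521 - 312) = 1785340 - 1*1676 = 1785340 - 1676 = 1783664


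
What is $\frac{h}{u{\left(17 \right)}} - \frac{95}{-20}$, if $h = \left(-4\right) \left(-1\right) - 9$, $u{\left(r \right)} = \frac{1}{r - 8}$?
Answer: $- \frac{161}{4} \approx -40.25$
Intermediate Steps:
$u{\left(r \right)} = \frac{1}{-8 + r}$
$h = -5$ ($h = 4 - 9 = -5$)
$\frac{h}{u{\left(17 \right)}} - \frac{95}{-20} = - \frac{5}{\frac{1}{-8 + 17}} - \frac{95}{-20} = - \frac{5}{\frac{1}{9}} - - \frac{19}{4} = - 5 \frac{1}{\frac{1}{9}} + \frac{19}{4} = \left(-5\right) 9 + \frac{19}{4} = -45 + \frac{19}{4} = - \frac{161}{4}$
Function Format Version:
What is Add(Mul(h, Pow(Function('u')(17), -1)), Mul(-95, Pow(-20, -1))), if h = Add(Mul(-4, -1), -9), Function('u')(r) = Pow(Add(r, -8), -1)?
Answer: Rational(-161, 4) ≈ -40.250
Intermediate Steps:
Function('u')(r) = Pow(Add(-8, r), -1)
h = -5 (h = Add(4, -9) = -5)
Add(Mul(h, Pow(Function('u')(17), -1)), Mul(-95, Pow(-20, -1))) = Add(Mul(-5, Pow(Pow(Add(-8, 17), -1), -1)), Mul(-95, Pow(-20, -1))) = Add(Mul(-5, Pow(Pow(9, -1), -1)), Mul(-95, Rational(-1, 20))) = Add(Mul(-5, Pow(Rational(1, 9), -1)), Rational(19, 4)) = Add(Mul(-5, 9), Rational(19, 4)) = Add(-45, Rational(19, 4)) = Rational(-161, 4)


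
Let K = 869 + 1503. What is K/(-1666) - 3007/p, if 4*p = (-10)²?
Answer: -2534481/20825 ≈ -121.70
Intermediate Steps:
p = 25 (p = (¼)*(-10)² = (¼)*100 = 25)
K = 2372
K/(-1666) - 3007/p = 2372/(-1666) - 3007/25 = 2372*(-1/1666) - 3007*1/25 = -1186/833 - 3007/25 = -2534481/20825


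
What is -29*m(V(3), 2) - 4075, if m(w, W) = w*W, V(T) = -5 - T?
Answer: -3611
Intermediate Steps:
m(w, W) = W*w
-29*m(V(3), 2) - 4075 = -58*(-5 - 1*3) - 4075 = -58*(-5 - 3) - 4075 = -58*(-8) - 4075 = -29*(-16) - 4075 = 464 - 4075 = -3611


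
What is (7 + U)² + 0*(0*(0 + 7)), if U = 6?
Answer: 169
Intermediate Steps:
(7 + U)² + 0*(0*(0 + 7)) = (7 + 6)² + 0*(0*(0 + 7)) = 13² + 0*(0*7) = 169 + 0*0 = 169 + 0 = 169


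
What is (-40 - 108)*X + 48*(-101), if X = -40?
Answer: 1072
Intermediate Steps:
(-40 - 108)*X + 48*(-101) = (-40 - 108)*(-40) + 48*(-101) = -148*(-40) - 4848 = 5920 - 4848 = 1072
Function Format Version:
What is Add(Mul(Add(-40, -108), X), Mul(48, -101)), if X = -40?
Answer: 1072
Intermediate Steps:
Add(Mul(Add(-40, -108), X), Mul(48, -101)) = Add(Mul(Add(-40, -108), -40), Mul(48, -101)) = Add(Mul(-148, -40), -4848) = Add(5920, -4848) = 1072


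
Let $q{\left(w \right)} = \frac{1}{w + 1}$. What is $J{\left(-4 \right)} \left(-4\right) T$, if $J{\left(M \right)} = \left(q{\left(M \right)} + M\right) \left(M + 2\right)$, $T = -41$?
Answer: $\frac{4264}{3} \approx 1421.3$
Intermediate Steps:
$q{\left(w \right)} = \frac{1}{1 + w}$
$J{\left(M \right)} = \left(2 + M\right) \left(M + \frac{1}{1 + M}\right)$ ($J{\left(M \right)} = \left(\frac{1}{1 + M} + M\right) \left(M + 2\right) = \left(M + \frac{1}{1 + M}\right) \left(2 + M\right) = \left(2 + M\right) \left(M + \frac{1}{1 + M}\right)$)
$J{\left(-4 \right)} \left(-4\right) T = \frac{2 - 4 - 4 \left(1 - 4\right) \left(2 - 4\right)}{1 - 4} \left(-4\right) \left(-41\right) = \frac{2 - 4 - \left(-12\right) \left(-2\right)}{-3} \left(-4\right) \left(-41\right) = - \frac{2 - 4 - 24}{3} \left(-4\right) \left(-41\right) = \left(- \frac{1}{3}\right) \left(-26\right) \left(-4\right) \left(-41\right) = \frac{26}{3} \left(-4\right) \left(-41\right) = \left(- \frac{104}{3}\right) \left(-41\right) = \frac{4264}{3}$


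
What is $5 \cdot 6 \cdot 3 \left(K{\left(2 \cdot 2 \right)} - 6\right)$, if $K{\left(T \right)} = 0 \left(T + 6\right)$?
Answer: $-540$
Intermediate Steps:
$K{\left(T \right)} = 0$ ($K{\left(T \right)} = 0 \left(6 + T\right) = 0$)
$5 \cdot 6 \cdot 3 \left(K{\left(2 \cdot 2 \right)} - 6\right) = 5 \cdot 6 \cdot 3 \left(0 - 6\right) = 30 \cdot 3 \left(-6\right) = 90 \left(-6\right) = -540$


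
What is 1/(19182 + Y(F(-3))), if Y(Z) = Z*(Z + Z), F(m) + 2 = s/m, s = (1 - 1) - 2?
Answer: 9/172670 ≈ 5.2123e-5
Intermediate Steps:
s = -2 (s = 0 - 2 = -2)
F(m) = -2 - 2/m
Y(Z) = 2*Z² (Y(Z) = Z*(2*Z) = 2*Z²)
1/(19182 + Y(F(-3))) = 1/(19182 + 2*(-2 - 2/(-3))²) = 1/(19182 + 2*(-2 - 2*(-⅓))²) = 1/(19182 + 2*(-2 + ⅔)²) = 1/(19182 + 2*(-4/3)²) = 1/(19182 + 2*(16/9)) = 1/(19182 + 32/9) = 1/(172670/9) = 9/172670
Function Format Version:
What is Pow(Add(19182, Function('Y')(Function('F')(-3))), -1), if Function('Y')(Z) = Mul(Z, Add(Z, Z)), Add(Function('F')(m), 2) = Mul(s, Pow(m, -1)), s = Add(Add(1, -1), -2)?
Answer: Rational(9, 172670) ≈ 5.2123e-5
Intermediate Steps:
s = -2 (s = Add(0, -2) = -2)
Function('F')(m) = Add(-2, Mul(-2, Pow(m, -1)))
Function('Y')(Z) = Mul(2, Pow(Z, 2)) (Function('Y')(Z) = Mul(Z, Mul(2, Z)) = Mul(2, Pow(Z, 2)))
Pow(Add(19182, Function('Y')(Function('F')(-3))), -1) = Pow(Add(19182, Mul(2, Pow(Add(-2, Mul(-2, Pow(-3, -1))), 2))), -1) = Pow(Add(19182, Mul(2, Pow(Add(-2, Mul(-2, Rational(-1, 3))), 2))), -1) = Pow(Add(19182, Mul(2, Pow(Add(-2, Rational(2, 3)), 2))), -1) = Pow(Add(19182, Mul(2, Pow(Rational(-4, 3), 2))), -1) = Pow(Add(19182, Mul(2, Rational(16, 9))), -1) = Pow(Add(19182, Rational(32, 9)), -1) = Pow(Rational(172670, 9), -1) = Rational(9, 172670)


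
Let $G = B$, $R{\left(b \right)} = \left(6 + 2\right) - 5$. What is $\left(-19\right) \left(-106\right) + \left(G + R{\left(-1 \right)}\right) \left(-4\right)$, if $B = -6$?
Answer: $2026$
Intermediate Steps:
$R{\left(b \right)} = 3$ ($R{\left(b \right)} = 8 - 5 = 3$)
$G = -6$
$\left(-19\right) \left(-106\right) + \left(G + R{\left(-1 \right)}\right) \left(-4\right) = \left(-19\right) \left(-106\right) + \left(-6 + 3\right) \left(-4\right) = 2014 - -12 = 2014 + 12 = 2026$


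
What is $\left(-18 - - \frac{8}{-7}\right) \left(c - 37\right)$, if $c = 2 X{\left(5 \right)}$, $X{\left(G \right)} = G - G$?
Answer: $\frac{4958}{7} \approx 708.29$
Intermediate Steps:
$X{\left(G \right)} = 0$
$c = 0$ ($c = 2 \cdot 0 = 0$)
$\left(-18 - - \frac{8}{-7}\right) \left(c - 37\right) = \left(-18 - - \frac{8}{-7}\right) \left(0 - 37\right) = \left(-18 - \left(-8\right) \left(- \frac{1}{7}\right)\right) \left(-37\right) = \left(-18 - \frac{8}{7}\right) \left(-37\right) = \left(- \frac{134}{7}\right) \left(-37\right) = \frac{4958}{7}$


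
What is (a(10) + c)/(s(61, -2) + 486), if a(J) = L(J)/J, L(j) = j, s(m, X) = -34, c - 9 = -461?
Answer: -451/452 ≈ -0.99779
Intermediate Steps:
c = -452 (c = 9 - 461 = -452)
a(J) = 1 (a(J) = J/J = 1)
(a(10) + c)/(s(61, -2) + 486) = (1 - 452)/(-34 + 486) = -451/452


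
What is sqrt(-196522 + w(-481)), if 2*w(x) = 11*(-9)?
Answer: I*sqrt(786286)/2 ≈ 443.36*I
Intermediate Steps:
w(x) = -99/2 (w(x) = (11*(-9))/2 = (1/2)*(-99) = -99/2)
sqrt(-196522 + w(-481)) = sqrt(-196522 - 99/2) = sqrt(-393143/2) = I*sqrt(786286)/2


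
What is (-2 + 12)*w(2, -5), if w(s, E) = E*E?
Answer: 250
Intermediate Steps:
w(s, E) = E**2
(-2 + 12)*w(2, -5) = (-2 + 12)*(-5)**2 = 10*25 = 250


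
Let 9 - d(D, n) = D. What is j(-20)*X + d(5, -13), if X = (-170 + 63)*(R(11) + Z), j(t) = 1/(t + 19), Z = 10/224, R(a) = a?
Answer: 132807/112 ≈ 1185.8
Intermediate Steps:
Z = 5/112 (Z = 10*(1/224) = 5/112 ≈ 0.044643)
d(D, n) = 9 - D
j(t) = 1/(19 + t)
X = -132359/112 (X = (-170 + 63)*(11 + 5/112) = -107*1237/112 = -132359/112 ≈ -1181.8)
j(-20)*X + d(5, -13) = -132359/112/(19 - 20) + (9 - 1*5) = -132359/112/(-1) + (9 - 5) = -1*(-132359/112) + 4 = 132359/112 + 4 = 132807/112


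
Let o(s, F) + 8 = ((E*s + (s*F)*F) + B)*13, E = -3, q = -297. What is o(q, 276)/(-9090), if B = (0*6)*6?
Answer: 294103961/9090 ≈ 32355.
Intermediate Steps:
B = 0 (B = 0*6 = 0)
o(s, F) = -8 - 39*s + 13*s*F**2 (o(s, F) = -8 + ((-3*s + (s*F)*F) + 0)*13 = -8 + ((-3*s + (F*s)*F) + 0)*13 = -8 + ((-3*s + s*F**2) + 0)*13 = -8 + (-3*s + s*F**2)*13 = -8 + (-39*s + 13*s*F**2) = -8 - 39*s + 13*s*F**2)
o(q, 276)/(-9090) = (-8 - 39*(-297) + 13*(-297)*276**2)/(-9090) = (-8 + 11583 + 13*(-297)*76176)*(-1/9090) = (-8 + 11583 - 294115536)*(-1/9090) = -294103961*(-1/9090) = 294103961/9090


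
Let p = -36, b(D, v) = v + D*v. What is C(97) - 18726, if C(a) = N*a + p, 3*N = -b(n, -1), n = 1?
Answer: -56092/3 ≈ -18697.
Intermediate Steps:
N = ⅔ (N = (-(-1)*(1 + 1))/3 = (-(-1)*2)/3 = (-1*(-2))/3 = (⅓)*2 = ⅔ ≈ 0.66667)
C(a) = -36 + 2*a/3 (C(a) = 2*a/3 - 36 = -36 + 2*a/3)
C(97) - 18726 = (-36 + (⅔)*97) - 18726 = (-36 + 194/3) - 18726 = 86/3 - 18726 = -56092/3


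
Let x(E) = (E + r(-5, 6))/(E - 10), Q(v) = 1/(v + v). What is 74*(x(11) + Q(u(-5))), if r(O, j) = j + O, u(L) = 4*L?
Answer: 17723/20 ≈ 886.15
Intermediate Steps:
Q(v) = 1/(2*v)
r(O, j) = O + j
x(E) = (1 + E)/(-10 + E) (x(E) = (E + (-5 + 6))/(E - 10) = (E + 1)/(-10 + E) = (1 + E)/(-10 + E))
74*(x(11) + Q(u(-5))) = 74*((1 + 11)/(-10 + 11) + 1/(2*((4*(-5))))) = 74*(12/1 + (½)/(-20)) = 74*(1*12 + (½)*(-1/20)) = 74*(12 - 1/40) = 74*(479/40) = 17723/20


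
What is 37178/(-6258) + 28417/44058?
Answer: -34765589/6564642 ≈ -5.2959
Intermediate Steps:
37178/(-6258) + 28417/44058 = 37178*(-1/6258) + 28417*(1/44058) = -18589/3129 + 28417/44058 = -34765589/6564642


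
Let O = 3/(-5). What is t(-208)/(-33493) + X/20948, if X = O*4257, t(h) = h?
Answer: -405953183/3508056820 ≈ -0.11572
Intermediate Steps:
O = -⅗ (O = 3*(-⅕) = -⅗ ≈ -0.60000)
X = -12771/5 (X = -⅗*4257 = -12771/5 ≈ -2554.2)
t(-208)/(-33493) + X/20948 = -208/(-33493) - 12771/5/20948 = -208*(-1/33493) - 12771/5*1/20948 = 208/33493 - 12771/104740 = -405953183/3508056820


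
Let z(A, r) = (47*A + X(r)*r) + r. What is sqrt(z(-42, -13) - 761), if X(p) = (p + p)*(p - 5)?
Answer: 8*I*sqrt(138) ≈ 93.979*I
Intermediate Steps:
X(p) = 2*p*(-5 + p) (X(p) = (2*p)*(-5 + p) = 2*p*(-5 + p))
z(A, r) = r + 47*A + 2*r**2*(-5 + r) (z(A, r) = (47*A + (2*r*(-5 + r))*r) + r = (47*A + 2*r**2*(-5 + r)) + r = r + 47*A + 2*r**2*(-5 + r))
sqrt(z(-42, -13) - 761) = sqrt((-13 + 47*(-42) + 2*(-13)**2*(-5 - 13)) - 761) = sqrt((-13 - 1974 + 2*169*(-18)) - 761) = sqrt((-13 - 1974 - 6084) - 761) = sqrt(-8071 - 761) = sqrt(-8832) = 8*I*sqrt(138)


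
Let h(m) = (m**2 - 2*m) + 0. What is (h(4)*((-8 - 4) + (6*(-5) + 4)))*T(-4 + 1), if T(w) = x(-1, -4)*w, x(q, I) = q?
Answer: -912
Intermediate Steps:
T(w) = -w
h(m) = m**2 - 2*m
(h(4)*((-8 - 4) + (6*(-5) + 4)))*T(-4 + 1) = ((4*(-2 + 4))*((-8 - 4) + (6*(-5) + 4)))*(-(-4 + 1)) = ((4*2)*(-12 + (-30 + 4)))*(-1*(-3)) = (8*(-12 - 26))*3 = (8*(-38))*3 = -304*3 = -912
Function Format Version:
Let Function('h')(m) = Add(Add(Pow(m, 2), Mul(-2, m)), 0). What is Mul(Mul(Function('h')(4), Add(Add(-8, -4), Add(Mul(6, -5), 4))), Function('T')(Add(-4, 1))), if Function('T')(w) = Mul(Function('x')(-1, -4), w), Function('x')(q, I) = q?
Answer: -912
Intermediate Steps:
Function('T')(w) = Mul(-1, w)
Function('h')(m) = Add(Pow(m, 2), Mul(-2, m))
Mul(Mul(Function('h')(4), Add(Add(-8, -4), Add(Mul(6, -5), 4))), Function('T')(Add(-4, 1))) = Mul(Mul(Mul(4, Add(-2, 4)), Add(Add(-8, -4), Add(Mul(6, -5), 4))), Mul(-1, Add(-4, 1))) = Mul(Mul(Mul(4, 2), Add(-12, Add(-30, 4))), Mul(-1, -3)) = Mul(Mul(8, Add(-12, -26)), 3) = Mul(Mul(8, -38), 3) = Mul(-304, 3) = -912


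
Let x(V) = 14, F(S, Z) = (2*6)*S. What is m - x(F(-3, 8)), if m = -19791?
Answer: -19805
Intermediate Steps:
F(S, Z) = 12*S
m - x(F(-3, 8)) = -19791 - 1*14 = -19791 - 14 = -19805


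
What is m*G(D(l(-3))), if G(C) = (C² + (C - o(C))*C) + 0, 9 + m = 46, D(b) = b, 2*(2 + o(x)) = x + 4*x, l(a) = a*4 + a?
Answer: -10545/2 ≈ -5272.5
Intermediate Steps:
l(a) = 5*a (l(a) = 4*a + a = 5*a)
o(x) = -2 + 5*x/2 (o(x) = -2 + (x + 4*x)/2 = -2 + (5*x)/2 = -2 + 5*x/2)
m = 37 (m = -9 + 46 = 37)
G(C) = C² + C*(2 - 3*C/2) (G(C) = (C² + (C - (-2 + 5*C/2))*C) + 0 = (C² + (C + (2 - 5*C/2))*C) + 0 = (C² + (2 - 3*C/2)*C) + 0 = (C² + C*(2 - 3*C/2)) + 0 = C² + C*(2 - 3*C/2))
m*G(D(l(-3))) = 37*((5*(-3))*(4 - 5*(-3))/2) = 37*((½)*(-15)*(4 - 1*(-15))) = 37*((½)*(-15)*(4 + 15)) = 37*((½)*(-15)*19) = 37*(-285/2) = -10545/2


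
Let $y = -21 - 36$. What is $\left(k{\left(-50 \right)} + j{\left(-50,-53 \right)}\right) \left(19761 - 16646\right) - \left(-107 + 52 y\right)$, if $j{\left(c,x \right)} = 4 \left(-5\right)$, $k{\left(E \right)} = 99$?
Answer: $249156$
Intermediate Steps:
$j{\left(c,x \right)} = -20$
$y = -57$ ($y = -21 - 36 = -57$)
$\left(k{\left(-50 \right)} + j{\left(-50,-53 \right)}\right) \left(19761 - 16646\right) - \left(-107 + 52 y\right) = \left(99 - 20\right) \left(19761 - 16646\right) + \left(\left(-52\right) \left(-57\right) + 107\right) = 79 \cdot 3115 + \left(2964 + 107\right) = 246085 + 3071 = 249156$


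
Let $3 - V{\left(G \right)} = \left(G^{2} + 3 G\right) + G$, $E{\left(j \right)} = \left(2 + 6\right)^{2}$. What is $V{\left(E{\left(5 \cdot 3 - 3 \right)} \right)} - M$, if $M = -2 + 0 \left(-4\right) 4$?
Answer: $-4347$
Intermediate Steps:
$E{\left(j \right)} = 64$ ($E{\left(j \right)} = 8^{2} = 64$)
$V{\left(G \right)} = 3 - G^{2} - 4 G$ ($V{\left(G \right)} = 3 - \left(\left(G^{2} + 3 G\right) + G\right) = 3 - \left(G^{2} + 4 G\right) = 3 - G^{2} - 4 G$)
$M = -2$ ($M = -2 + 0 \cdot 4 = -2 + 0 = -2$)
$V{\left(E{\left(5 \cdot 3 - 3 \right)} \right)} - M = \left(3 - 64^{2} - 256\right) - -2 = \left(3 - 4096 - 256\right) + 2 = -4349 + 2 = -4347$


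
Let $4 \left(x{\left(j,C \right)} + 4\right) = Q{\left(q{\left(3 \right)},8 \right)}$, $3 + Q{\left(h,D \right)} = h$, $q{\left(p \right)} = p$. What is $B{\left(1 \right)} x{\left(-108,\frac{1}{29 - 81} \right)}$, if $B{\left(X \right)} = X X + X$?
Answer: $-8$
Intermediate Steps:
$B{\left(X \right)} = X + X^{2}$ ($B{\left(X \right)} = X^{2} + X = X + X^{2}$)
$Q{\left(h,D \right)} = -3 + h$
$x{\left(j,C \right)} = -4$ ($x{\left(j,C \right)} = -4 + \frac{-3 + 3}{4} = -4 + \frac{1}{4} \cdot 0 = -4 + 0 = -4$)
$B{\left(1 \right)} x{\left(-108,\frac{1}{29 - 81} \right)} = 1 \left(1 + 1\right) \left(-4\right) = 1 \cdot 2 \left(-4\right) = 2 \left(-4\right) = -8$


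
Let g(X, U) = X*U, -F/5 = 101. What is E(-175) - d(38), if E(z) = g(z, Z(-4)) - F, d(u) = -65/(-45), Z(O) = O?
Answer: 10832/9 ≈ 1203.6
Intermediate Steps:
F = -505 (F = -5*101 = -505)
d(u) = 13/9 (d(u) = -65*(-1/45) = 13/9)
g(X, U) = U*X
E(z) = 505 - 4*z (E(z) = -4*z - 1*(-505) = -4*z + 505 = 505 - 4*z)
E(-175) - d(38) = (505 - 4*(-175)) - 1*13/9 = (505 + 700) - 13/9 = 1205 - 13/9 = 10832/9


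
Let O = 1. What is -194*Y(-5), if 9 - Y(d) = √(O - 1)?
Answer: -1746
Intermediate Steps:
Y(d) = 9 (Y(d) = 9 - √(1 - 1) = 9 - √0 = 9 - 1*0 = 9 + 0 = 9)
-194*Y(-5) = -194*9 = -1746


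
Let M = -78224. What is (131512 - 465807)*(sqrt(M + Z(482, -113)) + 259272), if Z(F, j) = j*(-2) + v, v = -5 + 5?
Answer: -86673333240 - 334295*I*sqrt(77998) ≈ -8.6673e+10 - 9.3362e+7*I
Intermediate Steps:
v = 0
Z(F, j) = -2*j (Z(F, j) = j*(-2) + 0 = -2*j + 0 = -2*j)
(131512 - 465807)*(sqrt(M + Z(482, -113)) + 259272) = (131512 - 465807)*(sqrt(-78224 - 2*(-113)) + 259272) = -334295*(sqrt(-78224 + 226) + 259272) = -334295*(sqrt(-77998) + 259272) = -334295*(I*sqrt(77998) + 259272) = -334295*(259272 + I*sqrt(77998)) = -86673333240 - 334295*I*sqrt(77998)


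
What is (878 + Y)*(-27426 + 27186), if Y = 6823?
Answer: -1848240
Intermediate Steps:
(878 + Y)*(-27426 + 27186) = (878 + 6823)*(-27426 + 27186) = 7701*(-240) = -1848240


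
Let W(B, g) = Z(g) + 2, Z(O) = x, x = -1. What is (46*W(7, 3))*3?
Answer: 138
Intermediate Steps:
Z(O) = -1
W(B, g) = 1 (W(B, g) = -1 + 2 = 1)
(46*W(7, 3))*3 = (46*1)*3 = 46*3 = 138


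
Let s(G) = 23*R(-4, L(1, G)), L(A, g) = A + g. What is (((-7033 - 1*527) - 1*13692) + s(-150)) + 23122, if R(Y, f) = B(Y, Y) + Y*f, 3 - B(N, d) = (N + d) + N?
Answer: 15923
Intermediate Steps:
B(N, d) = 3 - d - 2*N (B(N, d) = 3 - ((N + d) + N) = 3 - (d + 2*N) = 3 + (-d - 2*N) = 3 - d - 2*N)
R(Y, f) = 3 - 3*Y + Y*f (R(Y, f) = (3 - Y - 2*Y) + Y*f = (3 - 3*Y) + Y*f = 3 - 3*Y + Y*f)
s(G) = 253 - 92*G (s(G) = 23*(3 - 3*(-4) - 4*(1 + G)) = 23*(3 + 12 + (-4 - 4*G)) = 23*(11 - 4*G) = 253 - 92*G)
(((-7033 - 1*527) - 1*13692) + s(-150)) + 23122 = (((-7033 - 1*527) - 1*13692) + (253 - 92*(-150))) + 23122 = (((-7033 - 527) - 13692) + (253 + 13800)) + 23122 = ((-7560 - 13692) + 14053) + 23122 = (-21252 + 14053) + 23122 = -7199 + 23122 = 15923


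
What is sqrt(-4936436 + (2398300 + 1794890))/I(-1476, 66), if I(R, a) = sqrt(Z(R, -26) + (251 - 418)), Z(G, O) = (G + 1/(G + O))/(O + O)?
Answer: 4*sqrt(4364435054749315)/3608805 ≈ 73.225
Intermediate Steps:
Z(G, O) = (G + 1/(G + O))/(2*O) (Z(G, O) = (G + 1/(G + O))/((2*O)) = (G + 1/(G + O))*(1/(2*O)) = (G + 1/(G + O))/(2*O))
I(R, a) = sqrt(-167 - (1 + R**2 - 26*R)/(52*(-26 + R))) (I(R, a) = sqrt((1/2)*(1 + R**2 + R*(-26))/(-26*(R - 26)) + (251 - 418)) = sqrt((1/2)*(-1/26)*(1 + R**2 - 26*R)/(-26 + R) - 167) = sqrt(-(1 + R**2 - 26*R)/(52*(-26 + R)) - 167) = sqrt(-167 - (1 + R**2 - 26*R)/(52*(-26 + R))))
sqrt(-4936436 + (2398300 + 1794890))/I(-1476, 66) = sqrt(-4936436 + (2398300 + 1794890))/((sqrt(13)*sqrt((225783 - 1*(-1476)**2 - 8658*(-1476))/(-26 - 1476))/26)) = sqrt(-4936436 + 4193190)/((sqrt(13)*sqrt((225783 - 1*2178576 + 12779208)/(-1502))/26)) = sqrt(-743246)/((sqrt(13)*sqrt(-(225783 - 2178576 + 12779208)/1502)/26)) = (I*sqrt(743246))/((sqrt(13)*sqrt(-1/1502*10826415)/26)) = (I*sqrt(743246))/((sqrt(13)*sqrt(-10826415/1502)/26)) = (I*sqrt(743246))/((sqrt(13)*(3*I*sqrt(1806808370)/1502)/26)) = (I*sqrt(743246))/((3*I*sqrt(23488508810)/39052)) = (I*sqrt(743246))*(-2*I*sqrt(23488508810)/3608805) = 4*sqrt(4364435054749315)/3608805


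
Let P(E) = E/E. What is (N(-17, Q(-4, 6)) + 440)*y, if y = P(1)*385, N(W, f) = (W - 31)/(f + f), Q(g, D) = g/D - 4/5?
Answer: 175700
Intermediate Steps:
Q(g, D) = -⅘ + g/D (Q(g, D) = g/D - 4*⅕ = g/D - ⅘ = -⅘ + g/D)
P(E) = 1
N(W, f) = (-31 + W)/(2*f) (N(W, f) = (-31 + W)/((2*f)) = (-31 + W)*(1/(2*f)) = (-31 + W)/(2*f))
y = 385 (y = 1*385 = 385)
(N(-17, Q(-4, 6)) + 440)*y = ((-31 - 17)/(2*(-⅘ - 4/6)) + 440)*385 = ((½)*(-48)/(-⅘ - 4*⅙) + 440)*385 = ((½)*(-48)/(-⅘ - ⅔) + 440)*385 = ((½)*(-48)/(-22/15) + 440)*385 = ((½)*(-15/22)*(-48) + 440)*385 = (180/11 + 440)*385 = (5020/11)*385 = 175700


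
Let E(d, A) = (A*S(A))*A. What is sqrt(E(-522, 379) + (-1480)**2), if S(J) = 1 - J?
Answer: I*sqrt(52105898) ≈ 7218.4*I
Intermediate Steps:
E(d, A) = A**2*(1 - A) (E(d, A) = (A*(1 - A))*A = A**2*(1 - A))
sqrt(E(-522, 379) + (-1480)**2) = sqrt(379**2*(1 - 1*379) + (-1480)**2) = sqrt(143641*(1 - 379) + 2190400) = sqrt(143641*(-378) + 2190400) = sqrt(-54296298 + 2190400) = sqrt(-52105898) = I*sqrt(52105898)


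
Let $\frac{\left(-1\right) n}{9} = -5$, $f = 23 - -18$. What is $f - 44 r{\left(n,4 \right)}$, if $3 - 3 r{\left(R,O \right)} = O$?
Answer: $\frac{167}{3} \approx 55.667$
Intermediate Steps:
$f = 41$ ($f = 23 + 18 = 41$)
$n = 45$ ($n = \left(-9\right) \left(-5\right) = 45$)
$r{\left(R,O \right)} = 1 - \frac{O}{3}$
$f - 44 r{\left(n,4 \right)} = 41 - 44 \left(1 - \frac{4}{3}\right) = 41 - - \frac{44}{3} = 41 + \frac{44}{3} = \frac{167}{3}$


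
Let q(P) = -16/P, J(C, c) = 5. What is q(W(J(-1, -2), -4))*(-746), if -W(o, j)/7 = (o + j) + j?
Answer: 11936/21 ≈ 568.38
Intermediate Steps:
W(o, j) = -14*j - 7*o (W(o, j) = -7*((o + j) + j) = -7*((j + o) + j) = -7*(o + 2*j) = -14*j - 7*o)
q(W(J(-1, -2), -4))*(-746) = -16/(-14*(-4) - 7*5)*(-746) = -16/(56 - 35)*(-746) = -16/21*(-746) = 11936/21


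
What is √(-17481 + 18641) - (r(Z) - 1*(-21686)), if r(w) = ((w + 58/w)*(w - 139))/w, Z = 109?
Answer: -257293196/11881 + 2*√290 ≈ -21622.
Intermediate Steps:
r(w) = (-139 + w)*(w + 58/w)/w (r(w) = ((w + 58/w)*(-139 + w))/w = ((-139 + w)*(w + 58/w))/w = (-139 + w)*(w + 58/w)/w)
√(-17481 + 18641) - (r(Z) - 1*(-21686)) = √(-17481 + 18641) - ((-139 + 109 - 8062/109² + 58/109) - 1*(-21686)) = √1160 - ((-139 + 109 - 8062*1/11881 + 58*(1/109)) + 21686) = 2*√290 - ((-139 + 109 - 8062/11881 + 58/109) + 21686) = 2*√290 - (-358170/11881 + 21686) = 2*√290 - 1*257293196/11881 = 2*√290 - 257293196/11881 = -257293196/11881 + 2*√290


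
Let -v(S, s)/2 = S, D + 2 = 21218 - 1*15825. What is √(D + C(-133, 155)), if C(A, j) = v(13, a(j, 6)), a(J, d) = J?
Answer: √5365 ≈ 73.246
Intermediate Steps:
D = 5391 (D = -2 + (21218 - 1*15825) = -2 + (21218 - 15825) = -2 + 5393 = 5391)
v(S, s) = -2*S
C(A, j) = -26 (C(A, j) = -2*13 = -26)
√(D + C(-133, 155)) = √(5391 - 26) = √5365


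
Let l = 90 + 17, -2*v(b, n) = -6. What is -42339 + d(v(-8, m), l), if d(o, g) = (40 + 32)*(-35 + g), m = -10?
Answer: -37155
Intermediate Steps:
v(b, n) = 3 (v(b, n) = -½*(-6) = 3)
l = 107
d(o, g) = -2520 + 72*g (d(o, g) = 72*(-35 + g) = -2520 + 72*g)
-42339 + d(v(-8, m), l) = -42339 + (-2520 + 72*107) = -42339 + (-2520 + 7704) = -42339 + 5184 = -37155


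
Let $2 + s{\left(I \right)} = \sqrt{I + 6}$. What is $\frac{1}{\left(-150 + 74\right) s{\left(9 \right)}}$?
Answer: $- \frac{1}{418} - \frac{\sqrt{15}}{836} \approx -0.0070251$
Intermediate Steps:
$s{\left(I \right)} = -2 + \sqrt{6 + I}$ ($s{\left(I \right)} = -2 + \sqrt{I + 6} = -2 + \sqrt{6 + I}$)
$\frac{1}{\left(-150 + 74\right) s{\left(9 \right)}} = \frac{1}{\left(-150 + 74\right) \left(-2 + \sqrt{6 + 9}\right)} = \frac{1}{\left(-76\right) \left(-2 + \sqrt{15}\right)} = \frac{1}{152 - 76 \sqrt{15}}$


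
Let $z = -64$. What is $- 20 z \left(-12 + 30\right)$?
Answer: $23040$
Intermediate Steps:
$- 20 z \left(-12 + 30\right) = \left(-20\right) \left(-64\right) \left(-12 + 30\right) = 1280 \cdot 18 = 23040$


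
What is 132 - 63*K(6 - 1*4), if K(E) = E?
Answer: 6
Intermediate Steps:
132 - 63*K(6 - 1*4) = 132 - 63*(6 - 1*4) = 132 - 63*(6 - 4) = 132 - 63*2 = 132 - 126 = 6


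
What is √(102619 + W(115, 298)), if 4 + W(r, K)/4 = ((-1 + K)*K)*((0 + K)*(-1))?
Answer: I*√105396549 ≈ 10266.0*I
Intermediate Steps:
W(r, K) = -16 - 4*K²*(-1 + K) (W(r, K) = -16 + 4*(((-1 + K)*K)*((0 + K)*(-1))) = -16 + 4*((K*(-1 + K))*(K*(-1))) = -16 + 4*((K*(-1 + K))*(-K)) = -16 + 4*(-K²*(-1 + K)) = -16 - 4*K²*(-1 + K))
√(102619 + W(115, 298)) = √(102619 + (-16 - 4*298³ + 4*298²)) = √(102619 + (-16 - 4*26463592 + 4*88804)) = √(102619 + (-16 - 105854368 + 355216)) = √(102619 - 105499168) = √(-105396549) = I*√105396549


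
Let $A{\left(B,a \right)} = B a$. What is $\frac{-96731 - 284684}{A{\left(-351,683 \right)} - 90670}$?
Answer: $\frac{381415}{330403} \approx 1.1544$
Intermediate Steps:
$\frac{-96731 - 284684}{A{\left(-351,683 \right)} - 90670} = \frac{-96731 - 284684}{\left(-351\right) 683 - 90670} = - \frac{381415}{-239733 - 90670} = - \frac{381415}{-330403} = \left(-381415\right) \left(- \frac{1}{330403}\right) = \frac{381415}{330403}$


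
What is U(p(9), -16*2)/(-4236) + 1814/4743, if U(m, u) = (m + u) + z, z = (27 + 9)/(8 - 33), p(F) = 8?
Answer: 16259929/41856975 ≈ 0.38846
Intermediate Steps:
z = -36/25 (z = 36/(-25) = 36*(-1/25) = -36/25 ≈ -1.4400)
U(m, u) = -36/25 + m + u (U(m, u) = (m + u) - 36/25 = -36/25 + m + u)
U(p(9), -16*2)/(-4236) + 1814/4743 = (-36/25 + 8 - 16*2)/(-4236) + 1814/4743 = (-36/25 + 8 - 32)*(-1/4236) + 1814*(1/4743) = -636/25*(-1/4236) + 1814/4743 = 53/8825 + 1814/4743 = 16259929/41856975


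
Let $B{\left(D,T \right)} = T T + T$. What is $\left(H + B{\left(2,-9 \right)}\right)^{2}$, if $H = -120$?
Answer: $2304$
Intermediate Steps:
$B{\left(D,T \right)} = T + T^{2}$ ($B{\left(D,T \right)} = T^{2} + T = T + T^{2}$)
$\left(H + B{\left(2,-9 \right)}\right)^{2} = \left(-120 - 9 \left(1 - 9\right)\right)^{2} = \left(-120 - -72\right)^{2} = \left(-120 + 72\right)^{2} = \left(-48\right)^{2} = 2304$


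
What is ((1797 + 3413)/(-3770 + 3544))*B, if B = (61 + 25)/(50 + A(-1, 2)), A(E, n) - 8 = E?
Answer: -224030/6441 ≈ -34.782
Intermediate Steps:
A(E, n) = 8 + E
B = 86/57 (B = (61 + 25)/(50 + (8 - 1)) = 86/(50 + 7) = 86/57 ≈ 1.5088)
((1797 + 3413)/(-3770 + 3544))*B = ((1797 + 3413)/(-3770 + 3544))*(86/57) = (5210/(-226))*(86/57) = (5210*(-1/226))*(86/57) = -2605/113*86/57 = -224030/6441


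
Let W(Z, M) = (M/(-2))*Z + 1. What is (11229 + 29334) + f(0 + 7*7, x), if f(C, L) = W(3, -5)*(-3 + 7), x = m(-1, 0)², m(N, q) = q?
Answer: 40597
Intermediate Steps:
x = 0 (x = 0² = 0)
W(Z, M) = 1 - M*Z/2 (W(Z, M) = (M*(-½))*Z + 1 = (-M/2)*Z + 1 = -M*Z/2 + 1 = 1 - M*Z/2)
f(C, L) = 34 (f(C, L) = (1 - ½*(-5)*3)*(-3 + 7) = (1 + 15/2)*4 = (17/2)*4 = 34)
(11229 + 29334) + f(0 + 7*7, x) = (11229 + 29334) + 34 = 40563 + 34 = 40597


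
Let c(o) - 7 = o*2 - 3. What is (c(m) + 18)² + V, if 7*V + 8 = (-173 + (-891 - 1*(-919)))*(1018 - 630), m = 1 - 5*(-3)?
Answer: -35856/7 ≈ -5122.3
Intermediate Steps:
m = 16 (m = 1 + 15 = 16)
c(o) = 4 + 2*o (c(o) = 7 + (o*2 - 3) = 7 + (2*o - 3) = 7 + (-3 + 2*o) = 4 + 2*o)
V = -56268/7 (V = -8/7 + ((-173 + (-891 - 1*(-919)))*(1018 - 630))/7 = -8/7 + ((-173 + (-891 + 919))*388)/7 = -8/7 + ((-173 + 28)*388)/7 = -8/7 + (-145*388)/7 = -8/7 + (⅐)*(-56260) = -8/7 - 56260/7 = -56268/7 ≈ -8038.3)
(c(m) + 18)² + V = ((4 + 2*16) + 18)² - 56268/7 = ((4 + 32) + 18)² - 56268/7 = (36 + 18)² - 56268/7 = 54² - 56268/7 = 2916 - 56268/7 = -35856/7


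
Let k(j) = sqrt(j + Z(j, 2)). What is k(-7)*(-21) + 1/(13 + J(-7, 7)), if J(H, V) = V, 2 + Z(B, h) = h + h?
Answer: 1/20 - 21*I*sqrt(5) ≈ 0.05 - 46.957*I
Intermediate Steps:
Z(B, h) = -2 + 2*h (Z(B, h) = -2 + (h + h) = -2 + 2*h)
k(j) = sqrt(2 + j) (k(j) = sqrt(j + (-2 + 2*2)) = sqrt(j + (-2 + 4)) = sqrt(j + 2) = sqrt(2 + j))
k(-7)*(-21) + 1/(13 + J(-7, 7)) = sqrt(2 - 7)*(-21) + 1/(13 + 7) = sqrt(-5)*(-21) + 1/20 = (I*sqrt(5))*(-21) + 1/20 = -21*I*sqrt(5) + 1/20 = 1/20 - 21*I*sqrt(5)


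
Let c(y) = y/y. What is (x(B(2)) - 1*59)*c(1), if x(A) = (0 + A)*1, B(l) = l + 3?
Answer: -54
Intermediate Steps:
B(l) = 3 + l
x(A) = A (x(A) = A*1 = A)
c(y) = 1
(x(B(2)) - 1*59)*c(1) = ((3 + 2) - 1*59)*1 = (5 - 59)*1 = -54*1 = -54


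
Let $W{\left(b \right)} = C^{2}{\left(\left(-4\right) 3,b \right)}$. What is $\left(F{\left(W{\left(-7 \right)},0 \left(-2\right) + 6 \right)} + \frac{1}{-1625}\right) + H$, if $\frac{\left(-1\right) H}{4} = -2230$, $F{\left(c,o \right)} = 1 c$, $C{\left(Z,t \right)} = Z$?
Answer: $\frac{14728999}{1625} \approx 9064.0$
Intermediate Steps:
$W{\left(b \right)} = 144$ ($W{\left(b \right)} = \left(\left(-4\right) 3\right)^{2} = \left(-12\right)^{2} = 144$)
$F{\left(c,o \right)} = c$
$H = 8920$ ($H = \left(-4\right) \left(-2230\right) = 8920$)
$\left(F{\left(W{\left(-7 \right)},0 \left(-2\right) + 6 \right)} + \frac{1}{-1625}\right) + H = \left(144 + \frac{1}{-1625}\right) + 8920 = \left(144 - \frac{1}{1625}\right) + 8920 = \frac{233999}{1625} + 8920 = \frac{14728999}{1625}$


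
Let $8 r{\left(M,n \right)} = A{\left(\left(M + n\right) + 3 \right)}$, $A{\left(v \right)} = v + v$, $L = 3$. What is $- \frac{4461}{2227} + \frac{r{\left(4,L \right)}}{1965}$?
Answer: $- \frac{26749}{13362} \approx -2.0019$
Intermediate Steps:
$A{\left(v \right)} = 2 v$
$r{\left(M,n \right)} = \frac{3}{4} + \frac{M}{4} + \frac{n}{4}$ ($r{\left(M,n \right)} = \frac{2 \left(\left(M + n\right) + 3\right)}{8} = \frac{2 \left(3 + M + n\right)}{8} = \frac{6 + 2 M + 2 n}{8} = \frac{3}{4} + \frac{M}{4} + \frac{n}{4}$)
$- \frac{4461}{2227} + \frac{r{\left(4,L \right)}}{1965} = - \frac{4461}{2227} + \frac{\frac{3}{4} + \frac{1}{4} \cdot 4 + \frac{1}{4} \cdot 3}{1965} = \left(-4461\right) \frac{1}{2227} + \left(\frac{3}{4} + 1 + \frac{3}{4}\right) \frac{1}{1965} = - \frac{4461}{2227} + \frac{5}{2} \cdot \frac{1}{1965} = - \frac{4461}{2227} + \frac{1}{786} = - \frac{26749}{13362}$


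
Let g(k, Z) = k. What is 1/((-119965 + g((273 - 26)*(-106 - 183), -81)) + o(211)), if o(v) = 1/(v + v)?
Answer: -422/80748855 ≈ -5.2261e-6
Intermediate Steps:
o(v) = 1/(2*v)
1/((-119965 + g((273 - 26)*(-106 - 183), -81)) + o(211)) = 1/((-119965 + (273 - 26)*(-106 - 183)) + (1/2)/211) = 1/((-119965 + 247*(-289)) + (1/2)*(1/211)) = 1/((-119965 - 71383) + 1/422) = 1/(-191348 + 1/422) = 1/(-80748855/422) = -422/80748855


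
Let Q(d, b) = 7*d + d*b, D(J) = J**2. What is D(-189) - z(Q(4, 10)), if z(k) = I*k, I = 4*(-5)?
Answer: 37081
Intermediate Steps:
I = -20
Q(d, b) = 7*d + b*d
z(k) = -20*k
D(-189) - z(Q(4, 10)) = (-189)**2 - (-20)*4*(7 + 10) = 35721 - (-20)*4*17 = 35721 - (-20)*68 = 35721 - 1*(-1360) = 35721 + 1360 = 37081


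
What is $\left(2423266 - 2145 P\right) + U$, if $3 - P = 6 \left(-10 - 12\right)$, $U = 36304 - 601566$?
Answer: $1568429$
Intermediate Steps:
$U = -565262$
$P = 135$ ($P = 3 - 6 \left(-10 - 12\right) = 3 - 6 \left(-22\right) = 3 - -132 = 3 + 132 = 135$)
$\left(2423266 - 2145 P\right) + U = \left(2423266 - 289575\right) - 565262 = 2133691 - 565262 = 1568429$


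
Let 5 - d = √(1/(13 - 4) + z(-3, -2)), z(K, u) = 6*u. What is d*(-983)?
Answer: -4915 + 983*I*√107/3 ≈ -4915.0 + 3389.4*I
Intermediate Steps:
d = 5 - I*√107/3 (d = 5 - √(1/(13 - 4) + 6*(-2)) = 5 - √(1/9 - 12) = 5 - √(⅑ - 12) = 5 - √(-107/9) = 5 - I*√107/3 ≈ 5.0 - 3.448*I)
d*(-983) = (5 - I*√107/3)*(-983) = -4915 + 983*I*√107/3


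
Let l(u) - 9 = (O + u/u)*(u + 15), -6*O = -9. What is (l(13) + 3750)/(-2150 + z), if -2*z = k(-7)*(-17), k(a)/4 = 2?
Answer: -3829/2082 ≈ -1.8391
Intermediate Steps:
O = 3/2 (O = -1/6*(-9) = 3/2 ≈ 1.5000)
k(a) = 8 (k(a) = 4*2 = 8)
z = 68 (z = -4*(-17) = -1/2*(-136) = 68)
l(u) = 93/2 + 5*u/2 (l(u) = 9 + (3/2 + u/u)*(u + 15) = 9 + (3/2 + 1)*(15 + u) = 9 + 5*(15 + u)/2 = 9 + (75/2 + 5*u/2) = 93/2 + 5*u/2)
(l(13) + 3750)/(-2150 + z) = ((93/2 + (5/2)*13) + 3750)/(-2150 + 68) = ((93/2 + 65/2) + 3750)/(-2082) = (79 + 3750)*(-1/2082) = 3829*(-1/2082) = -3829/2082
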